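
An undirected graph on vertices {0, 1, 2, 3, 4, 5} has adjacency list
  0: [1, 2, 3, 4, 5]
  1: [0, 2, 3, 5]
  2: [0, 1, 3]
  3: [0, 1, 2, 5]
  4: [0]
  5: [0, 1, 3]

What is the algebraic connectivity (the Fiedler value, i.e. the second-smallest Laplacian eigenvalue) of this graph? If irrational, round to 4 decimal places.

1

Each diagonal entry of L is the vertex degree and each off-diagonal entry is -1 where an edge is present, 0 otherwise; in the order [0, 1, 2, 3, 4, 5] the diagonal is [5, 4, 3, 4, 1, 3]. The sorted Laplacian eigenvalues are [0, 1, 3, 5, 5, 6]; the algebraic connectivity is the second entry, 1. There is one zero in the spectrum, matching the 1 component. By the matrix-tree theorem the graph has (1/6) * product of the nonzero eigenvalues = 75 spanning trees.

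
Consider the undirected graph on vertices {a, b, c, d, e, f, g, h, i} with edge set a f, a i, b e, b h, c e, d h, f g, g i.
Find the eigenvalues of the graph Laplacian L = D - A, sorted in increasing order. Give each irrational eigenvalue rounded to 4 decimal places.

Each diagonal entry of L is the vertex degree and each off-diagonal entry is -1 where an edge is present, 0 otherwise; in the order [a, b, c, d, e, f, g, h, i] the diagonal is [2, 2, 1, 1, 2, 2, 2, 2, 2]. The multiplicity of 0 as a Laplacian eigenvalue equals the number of connected components. The 2 zero eigenvalues correspond to the 2 connected components. There are 2 zeros in the spectrum, matching the 2 components. The largest eigenvalue, 4, is at most the vertex count 9.

[0, 0, 0.3820, 1.3820, 2, 2, 2.6180, 3.6180, 4]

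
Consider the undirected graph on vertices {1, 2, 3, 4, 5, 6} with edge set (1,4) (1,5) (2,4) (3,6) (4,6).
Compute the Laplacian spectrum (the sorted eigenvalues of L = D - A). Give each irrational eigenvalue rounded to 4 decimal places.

[0, 0.3820, 0.6972, 2, 2.6180, 4.3028]

Each diagonal entry of L is the vertex degree and each off-diagonal entry is -1 where an edge is present, 0 otherwise; in the order [1, 2, 3, 4, 5, 6] the diagonal is [2, 1, 1, 3, 1, 2]. L is symmetric positive semidefinite, so every eigenvalue is real and nonnegative. The largest eigenvalue, 4.3028, is at most the vertex count 6. By the matrix-tree theorem the graph has (1/6) * product of the nonzero eigenvalues = 1 spanning tree.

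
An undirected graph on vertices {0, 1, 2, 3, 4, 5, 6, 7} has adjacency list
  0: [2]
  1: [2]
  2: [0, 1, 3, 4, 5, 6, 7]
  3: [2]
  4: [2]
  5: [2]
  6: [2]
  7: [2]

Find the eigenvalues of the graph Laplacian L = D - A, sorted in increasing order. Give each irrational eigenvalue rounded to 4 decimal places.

Each diagonal entry of L is the vertex degree and each off-diagonal entry is -1 where an edge is present, 0 otherwise; in the order [0, 1, 2, 3, 4, 5, 6, 7] the diagonal is [1, 1, 7, 1, 1, 1, 1, 1]. The multiplicity of 0 as a Laplacian eigenvalue equals the number of connected components. The single zero eigenvalue shows the graph is connected.

[0, 1, 1, 1, 1, 1, 1, 8]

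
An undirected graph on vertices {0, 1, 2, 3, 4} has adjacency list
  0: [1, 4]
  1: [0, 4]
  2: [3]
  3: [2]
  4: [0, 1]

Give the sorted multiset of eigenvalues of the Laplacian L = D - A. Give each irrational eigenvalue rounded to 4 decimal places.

[0, 0, 2, 3, 3]

Reading degrees in the order [0, 1, 2, 3, 4] gives [2, 2, 1, 1, 2]; set D = diag(2, 2, 1, 1, 2) and form L = D - A. Diagonalising L (or applying a numerical eigensolver to the 5x5 matrix) gives the spectrum above. The 2 zero eigenvalues correspond to the 2 connected components. The eigenvalues sum to 8, which equals trace(L) = 2|E|.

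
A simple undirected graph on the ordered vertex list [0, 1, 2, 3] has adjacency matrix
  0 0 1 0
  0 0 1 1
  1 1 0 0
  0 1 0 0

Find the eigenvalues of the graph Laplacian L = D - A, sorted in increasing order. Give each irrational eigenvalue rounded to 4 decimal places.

Reading degrees in the order [0, 1, 2, 3] gives [1, 2, 2, 1]; set D = diag(1, 2, 2, 1) and form L = D - A. The multiplicity of 0 as a Laplacian eigenvalue equals the number of connected components. The single zero eigenvalue shows the graph is connected. The largest eigenvalue, 3.4142, is at most the vertex count 4. By the matrix-tree theorem the graph has (1/4) * product of the nonzero eigenvalues = 1 spanning tree.

[0, 0.5858, 2, 3.4142]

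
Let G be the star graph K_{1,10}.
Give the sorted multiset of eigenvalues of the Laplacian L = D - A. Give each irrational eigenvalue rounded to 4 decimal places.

[0, 1, 1, 1, 1, 1, 1, 1, 1, 1, 11]

The graph has 11 vertices and degree multiset [10, 1, 1, 1, 1, 1, 1, 1, 1, 1, 1]; D is the diagonal matrix of degrees and L = D - A. L is symmetric positive semidefinite, so every eigenvalue is real and nonnegative. By the matrix-tree theorem the graph has (1/11) * product of the nonzero eigenvalues = 1 spanning tree.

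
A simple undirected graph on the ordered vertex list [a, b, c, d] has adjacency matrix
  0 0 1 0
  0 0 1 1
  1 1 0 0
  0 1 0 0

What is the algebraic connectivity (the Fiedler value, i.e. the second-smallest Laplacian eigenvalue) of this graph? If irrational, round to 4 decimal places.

With the vertex order [a, b, c, d], the degrees are [1, 2, 2, 1], giving D = diag(1, 2, 2, 1) and L = D - A. Computing the eigenvalues of L and sorting gives [0, 0.5858, 2, 3.4142]. The Fiedler value lambda_2 = 0.5858 is strictly positive, so the graph is connected.

0.5858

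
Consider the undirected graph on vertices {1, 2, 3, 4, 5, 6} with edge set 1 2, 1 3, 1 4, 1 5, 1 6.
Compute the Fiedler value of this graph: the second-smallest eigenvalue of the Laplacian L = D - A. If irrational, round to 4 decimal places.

Reading degrees in the order [1, 2, 3, 4, 5, 6] gives [5, 1, 1, 1, 1, 1]; set D = diag(5, 1, 1, 1, 1, 1) and form L = D - A. The smallest Laplacian eigenvalue is always 0. The next one, lambda_2 = 1, measures how hard the graph is to disconnect: larger values mean better connectivity. The eigenvalues sum to 10, which equals trace(L) = 2|E|.

1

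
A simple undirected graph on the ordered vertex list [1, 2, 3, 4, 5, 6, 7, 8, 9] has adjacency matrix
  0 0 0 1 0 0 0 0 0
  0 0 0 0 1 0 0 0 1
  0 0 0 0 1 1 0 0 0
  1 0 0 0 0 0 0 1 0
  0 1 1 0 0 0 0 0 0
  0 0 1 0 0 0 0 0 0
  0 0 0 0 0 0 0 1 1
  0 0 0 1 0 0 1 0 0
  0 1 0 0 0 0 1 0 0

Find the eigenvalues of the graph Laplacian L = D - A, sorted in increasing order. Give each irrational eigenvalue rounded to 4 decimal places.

[0, 0.1206, 0.4679, 1, 1.6527, 2.3473, 3, 3.5321, 3.8794]

Each diagonal entry of L is the vertex degree and each off-diagonal entry is -1 where an edge is present, 0 otherwise; in the order [1, 2, 3, 4, 5, 6, 7, 8, 9] the diagonal is [1, 2, 2, 2, 2, 1, 2, 2, 2]. Diagonalising L (or applying a numerical eigensolver to the 9x9 matrix) gives the spectrum above. The largest eigenvalue, 3.8794, is at most the vertex count 9.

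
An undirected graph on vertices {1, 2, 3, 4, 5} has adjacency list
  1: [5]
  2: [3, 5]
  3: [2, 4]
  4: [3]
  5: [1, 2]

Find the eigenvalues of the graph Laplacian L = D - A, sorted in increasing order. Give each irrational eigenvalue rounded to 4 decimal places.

Each diagonal entry of L is the vertex degree and each off-diagonal entry is -1 where an edge is present, 0 otherwise; in the order [1, 2, 3, 4, 5] the diagonal is [1, 2, 2, 1, 2]. Diagonalising L (or applying a numerical eigensolver to the 5x5 matrix) gives the spectrum above. The eigenvalues sum to 8, which equals trace(L) = 2|E|.

[0, 0.3820, 1.3820, 2.6180, 3.6180]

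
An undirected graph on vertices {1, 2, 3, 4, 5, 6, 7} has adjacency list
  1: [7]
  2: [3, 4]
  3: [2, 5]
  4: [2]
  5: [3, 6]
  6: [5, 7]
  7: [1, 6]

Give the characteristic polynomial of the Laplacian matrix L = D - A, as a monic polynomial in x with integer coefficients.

x^7 - 12x^6 + 55x^5 - 120x^4 + 126x^3 - 56x^2 + 7x

With the vertex order [1, 2, 3, 4, 5, 6, 7], the degrees are [1, 2, 2, 1, 2, 2, 2], giving D = diag(1, 2, 2, 1, 2, 2, 2) and L = D - A. L has integer entries, so p(x) = det(xI - L) has integer coefficients. Expanding the determinant yields x^7 - 12x^6 + 55x^5 - 120x^4 + 126x^3 - 56x^2 + 7x. Since p(0) = det(-L) = 0, x divides p(x). By the matrix-tree theorem the graph has (1/7) * product of the nonzero eigenvalues = 1 spanning tree. The eigenvalues sum to 12, which equals trace(L) = 2|E|.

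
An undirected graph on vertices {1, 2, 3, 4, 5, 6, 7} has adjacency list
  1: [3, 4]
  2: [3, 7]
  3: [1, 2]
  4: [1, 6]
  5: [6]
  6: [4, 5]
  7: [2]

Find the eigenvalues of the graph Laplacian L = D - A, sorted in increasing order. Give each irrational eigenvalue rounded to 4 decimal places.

Each diagonal entry of L is the vertex degree and each off-diagonal entry is -1 where an edge is present, 0 otherwise; in the order [1, 2, 3, 4, 5, 6, 7] the diagonal is [2, 2, 2, 2, 1, 2, 1]. The multiplicity of 0 as a Laplacian eigenvalue equals the number of connected components. The single zero eigenvalue shows the graph is connected. By the matrix-tree theorem the graph has (1/7) * product of the nonzero eigenvalues = 1 spanning tree.

[0, 0.1981, 0.7530, 1.5550, 2.4450, 3.2470, 3.8019]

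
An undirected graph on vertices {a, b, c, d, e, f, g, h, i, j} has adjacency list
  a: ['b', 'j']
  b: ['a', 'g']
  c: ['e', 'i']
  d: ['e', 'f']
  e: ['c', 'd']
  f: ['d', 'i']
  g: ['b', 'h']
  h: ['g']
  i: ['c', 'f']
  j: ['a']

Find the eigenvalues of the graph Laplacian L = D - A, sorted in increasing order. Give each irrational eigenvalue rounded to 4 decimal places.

Reading degrees in the order [a, b, c, d, e, f, g, h, i, j] gives [2, 2, 2, 2, 2, 2, 2, 1, 2, 1]; set D = diag(2, 2, 2, 2, 2, 2, 2, 1, 2, 1) and form L = D - A. L is symmetric positive semidefinite, so every eigenvalue is real and nonnegative. The 2 zero eigenvalues correspond to the 2 connected components. The eigenvalues sum to 18, which equals trace(L) = 2|E|. There are 2 zeros in the spectrum, matching the 2 components.

[0, 0, 0.3820, 1.3820, 1.3820, 1.3820, 2.6180, 3.6180, 3.6180, 3.6180]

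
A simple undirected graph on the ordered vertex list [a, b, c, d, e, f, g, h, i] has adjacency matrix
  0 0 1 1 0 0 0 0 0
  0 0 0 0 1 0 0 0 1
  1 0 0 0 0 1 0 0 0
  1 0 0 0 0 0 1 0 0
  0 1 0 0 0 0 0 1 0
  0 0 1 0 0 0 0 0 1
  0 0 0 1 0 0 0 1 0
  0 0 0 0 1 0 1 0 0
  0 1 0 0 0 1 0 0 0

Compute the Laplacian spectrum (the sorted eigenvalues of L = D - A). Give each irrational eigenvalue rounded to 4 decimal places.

[0, 0.4679, 0.4679, 1.6527, 1.6527, 3, 3, 3.8794, 3.8794]

Each diagonal entry of L is the vertex degree and each off-diagonal entry is -1 where an edge is present, 0 otherwise; in the order [a, b, c, d, e, f, g, h, i] the diagonal is [2, 2, 2, 2, 2, 2, 2, 2, 2]. L is symmetric positive semidefinite, so every eigenvalue is real and nonnegative. The single zero eigenvalue shows the graph is connected. The eigenvalues sum to 18, which equals trace(L) = 2|E|. There is one zero in the spectrum, matching the 1 component.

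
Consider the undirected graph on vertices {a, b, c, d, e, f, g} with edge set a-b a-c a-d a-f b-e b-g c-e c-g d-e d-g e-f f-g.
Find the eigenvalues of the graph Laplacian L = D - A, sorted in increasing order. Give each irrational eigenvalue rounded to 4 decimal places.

[0, 3, 3, 3, 4, 4, 7]

Each diagonal entry of L is the vertex degree and each off-diagonal entry is -1 where an edge is present, 0 otherwise; in the order [a, b, c, d, e, f, g] the diagonal is [4, 3, 3, 3, 4, 3, 4]. The multiplicity of 0 as a Laplacian eigenvalue equals the number of connected components. The largest eigenvalue, 7, is at most the vertex count 7. The eigenvalues sum to 24, which equals trace(L) = 2|E|.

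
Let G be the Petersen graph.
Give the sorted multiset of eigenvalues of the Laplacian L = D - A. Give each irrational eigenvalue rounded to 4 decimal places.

The graph has 10 vertices and degree multiset [3, 3, 3, 3, 3, 3, 3, 3, 3, 3]; D is the diagonal matrix of degrees and L = D - A. L is symmetric positive semidefinite, so every eigenvalue is real and nonnegative. The single zero eigenvalue shows the graph is connected. The largest eigenvalue, 5, is at most the vertex count 10.

[0, 2, 2, 2, 2, 2, 5, 5, 5, 5]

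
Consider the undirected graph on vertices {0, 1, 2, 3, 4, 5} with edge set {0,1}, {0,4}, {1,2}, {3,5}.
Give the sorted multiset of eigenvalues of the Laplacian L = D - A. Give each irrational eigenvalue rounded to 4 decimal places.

[0, 0, 0.5858, 2, 2, 3.4142]

With the vertex order [0, 1, 2, 3, 4, 5], the degrees are [2, 2, 1, 1, 1, 1], giving D = diag(2, 2, 1, 1, 1, 1) and L = D - A. Since every row of L sums to 0, the all-ones vector is in the kernel and 0 is an eigenvalue. The 2 zero eigenvalues correspond to the 2 connected components. There are 2 zeros in the spectrum, matching the 2 components.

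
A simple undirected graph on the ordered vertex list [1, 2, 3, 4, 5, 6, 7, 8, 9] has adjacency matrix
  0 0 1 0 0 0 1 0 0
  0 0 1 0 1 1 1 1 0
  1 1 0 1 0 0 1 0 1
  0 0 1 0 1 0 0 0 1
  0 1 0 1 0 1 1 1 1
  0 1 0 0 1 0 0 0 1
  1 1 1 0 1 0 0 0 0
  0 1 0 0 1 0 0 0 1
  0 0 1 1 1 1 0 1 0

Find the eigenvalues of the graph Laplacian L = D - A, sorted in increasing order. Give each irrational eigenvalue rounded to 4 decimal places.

[0, 1.4384, 2.6069, 3, 3.7750, 5.3061, 5.5616, 6.7190, 7.5931]

Reading degrees in the order [1, 2, 3, 4, 5, 6, 7, 8, 9] gives [2, 5, 5, 3, 6, 3, 4, 3, 5]; set D = diag(2, 5, 5, 3, 6, 3, 4, 3, 5) and form L = D - A. The multiplicity of 0 as a Laplacian eigenvalue equals the number of connected components. The single zero eigenvalue shows the graph is connected. The largest eigenvalue, 7.5931, is at most the vertex count 9.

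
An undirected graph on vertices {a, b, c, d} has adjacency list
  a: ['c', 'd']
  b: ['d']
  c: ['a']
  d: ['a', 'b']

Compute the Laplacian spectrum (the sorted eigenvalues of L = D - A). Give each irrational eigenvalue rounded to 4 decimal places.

[0, 0.5858, 2, 3.4142]

Reading degrees in the order [a, b, c, d] gives [2, 1, 1, 2]; set D = diag(2, 1, 1, 2) and form L = D - A. Diagonalising L (or applying a numerical eigensolver to the 4x4 matrix) gives the spectrum above. There is one zero in the spectrum, matching the 1 component. By the matrix-tree theorem the graph has (1/4) * product of the nonzero eigenvalues = 1 spanning tree.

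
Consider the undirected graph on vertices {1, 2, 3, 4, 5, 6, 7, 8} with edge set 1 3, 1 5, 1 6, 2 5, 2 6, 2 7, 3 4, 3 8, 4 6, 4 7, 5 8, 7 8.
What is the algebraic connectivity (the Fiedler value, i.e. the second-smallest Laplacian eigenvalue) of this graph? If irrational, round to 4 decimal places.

2

With the vertex order [1, 2, 3, 4, 5, 6, 7, 8], the degrees are [3, 3, 3, 3, 3, 3, 3, 3], giving D = diag(3, 3, 3, 3, 3, 3, 3, 3) and L = D - A. The smallest Laplacian eigenvalue is always 0. The next one, lambda_2 = 2, measures how hard the graph is to disconnect: larger values mean better connectivity.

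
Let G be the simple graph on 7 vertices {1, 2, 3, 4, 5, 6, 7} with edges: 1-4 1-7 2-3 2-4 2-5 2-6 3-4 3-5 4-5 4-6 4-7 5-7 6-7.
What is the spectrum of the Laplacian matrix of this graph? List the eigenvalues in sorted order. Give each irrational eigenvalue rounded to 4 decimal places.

[0, 1.7216, 2.6826, 4, 4.7046, 5.8912, 7]

With the vertex order [1, 2, 3, 4, 5, 6, 7], the degrees are [2, 4, 3, 6, 4, 3, 4], giving D = diag(2, 4, 3, 6, 4, 3, 4) and L = D - A. L is symmetric positive semidefinite, so every eigenvalue is real and nonnegative.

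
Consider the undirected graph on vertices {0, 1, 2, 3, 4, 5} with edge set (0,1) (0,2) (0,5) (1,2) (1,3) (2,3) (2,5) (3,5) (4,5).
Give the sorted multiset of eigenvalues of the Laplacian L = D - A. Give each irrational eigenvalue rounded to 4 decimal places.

Each diagonal entry of L is the vertex degree and each off-diagonal entry is -1 where an edge is present, 0 otherwise; in the order [0, 1, 2, 3, 4, 5] the diagonal is [3, 3, 4, 3, 1, 4]. The multiplicity of 0 as a Laplacian eigenvalue equals the number of connected components. The eigenvalues sum to 18, which equals trace(L) = 2|E|.

[0, 0.9139, 3, 3.5720, 5, 5.5141]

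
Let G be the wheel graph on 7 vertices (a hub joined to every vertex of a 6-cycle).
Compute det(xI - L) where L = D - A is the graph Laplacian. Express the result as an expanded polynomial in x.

The graph has 7 vertices and degree multiset [6, 3, 3, 3, 3, 3, 3]; D is the diagonal matrix of degrees and L = D - A. L has integer entries, so p(x) = det(xI - L) has integer coefficients. Expanding the determinant yields x^7 - 24x^6 + 231x^5 - 1140x^4 + 3036x^3 - 4128x^2 + 2240x. The coefficient of x^6 equals -trace(L) = -24, matching the sum of degrees. The largest eigenvalue, 7, is at most the vertex count 7.

x^7 - 24x^6 + 231x^5 - 1140x^4 + 3036x^3 - 4128x^2 + 2240x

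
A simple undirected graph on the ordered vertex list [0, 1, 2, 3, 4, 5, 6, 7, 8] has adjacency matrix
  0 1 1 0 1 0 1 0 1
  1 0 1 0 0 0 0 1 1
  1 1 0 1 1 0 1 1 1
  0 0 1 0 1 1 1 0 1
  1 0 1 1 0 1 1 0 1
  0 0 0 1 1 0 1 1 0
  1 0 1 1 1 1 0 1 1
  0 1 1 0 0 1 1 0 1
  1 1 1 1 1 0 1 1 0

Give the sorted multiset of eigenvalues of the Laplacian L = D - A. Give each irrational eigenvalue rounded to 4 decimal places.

Each diagonal entry of L is the vertex degree and each off-diagonal entry is -1 where an edge is present, 0 otherwise; in the order [0, 1, 2, 3, 4, 5, 6, 7, 8] the diagonal is [5, 4, 7, 5, 6, 4, 7, 5, 7]. Since every row of L sums to 0, the all-ones vector is in the kernel and 0 is an eigenvalue. The single zero eigenvalue shows the graph is connected. There is one zero in the spectrum, matching the 1 component.

[0, 3.0432, 4.2377, 5.4138, 5.6505, 7.0785, 8, 8.1282, 8.4482]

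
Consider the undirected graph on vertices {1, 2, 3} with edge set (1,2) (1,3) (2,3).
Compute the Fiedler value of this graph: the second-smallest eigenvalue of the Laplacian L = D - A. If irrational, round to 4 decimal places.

With the vertex order [1, 2, 3], the degrees are [2, 2, 2], giving D = diag(2, 2, 2) and L = D - A. Computing the eigenvalues of L and sorting gives [0, 3, 3]. The Fiedler value lambda_2 = 3 is strictly positive, so the graph is connected. The largest eigenvalue, 3, is at most the vertex count 3. There is one zero in the spectrum, matching the 1 component.

3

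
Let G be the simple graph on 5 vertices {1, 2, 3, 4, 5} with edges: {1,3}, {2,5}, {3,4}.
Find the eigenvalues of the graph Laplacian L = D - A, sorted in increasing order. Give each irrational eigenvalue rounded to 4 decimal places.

[0, 0, 1, 2, 3]

With the vertex order [1, 2, 3, 4, 5], the degrees are [1, 1, 2, 1, 1], giving D = diag(1, 1, 2, 1, 1) and L = D - A. Diagonalising L (or applying a numerical eigensolver to the 5x5 matrix) gives the spectrum above. The 2 zero eigenvalues correspond to the 2 connected components.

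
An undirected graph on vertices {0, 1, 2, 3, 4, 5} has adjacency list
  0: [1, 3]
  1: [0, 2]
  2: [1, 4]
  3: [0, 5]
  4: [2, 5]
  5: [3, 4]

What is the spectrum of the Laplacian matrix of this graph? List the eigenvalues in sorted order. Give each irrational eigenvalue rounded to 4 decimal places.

[0, 1, 1, 3, 3, 4]

Reading degrees in the order [0, 1, 2, 3, 4, 5] gives [2, 2, 2, 2, 2, 2]; set D = diag(2, 2, 2, 2, 2, 2) and form L = D - A. Since every row of L sums to 0, the all-ones vector is in the kernel and 0 is an eigenvalue. The single zero eigenvalue shows the graph is connected. By the matrix-tree theorem the graph has (1/6) * product of the nonzero eigenvalues = 6 spanning trees. The eigenvalues sum to 12, which equals trace(L) = 2|E|.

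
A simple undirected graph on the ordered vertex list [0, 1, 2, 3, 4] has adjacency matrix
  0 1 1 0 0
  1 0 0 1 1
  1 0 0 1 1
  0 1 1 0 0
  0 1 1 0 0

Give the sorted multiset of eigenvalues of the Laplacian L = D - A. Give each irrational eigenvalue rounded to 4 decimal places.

Each diagonal entry of L is the vertex degree and each off-diagonal entry is -1 where an edge is present, 0 otherwise; in the order [0, 1, 2, 3, 4] the diagonal is [2, 3, 3, 2, 2]. Since every row of L sums to 0, the all-ones vector is in the kernel and 0 is an eigenvalue. The eigenvalues sum to 12, which equals trace(L) = 2|E|.

[0, 2, 2, 3, 5]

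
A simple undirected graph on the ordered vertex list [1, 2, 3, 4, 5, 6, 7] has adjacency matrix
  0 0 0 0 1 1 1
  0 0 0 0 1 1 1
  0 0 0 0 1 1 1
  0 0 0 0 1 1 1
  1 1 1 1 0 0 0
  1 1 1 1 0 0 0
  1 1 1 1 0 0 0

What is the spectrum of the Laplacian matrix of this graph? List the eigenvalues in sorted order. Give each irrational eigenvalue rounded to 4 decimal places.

Reading degrees in the order [1, 2, 3, 4, 5, 6, 7] gives [3, 3, 3, 3, 4, 4, 4]; set D = diag(3, 3, 3, 3, 4, 4, 4) and form L = D - A. Since every row of L sums to 0, the all-ones vector is in the kernel and 0 is an eigenvalue. There is one zero in the spectrum, matching the 1 component. The largest eigenvalue, 7, is at most the vertex count 7.

[0, 3, 3, 3, 4, 4, 7]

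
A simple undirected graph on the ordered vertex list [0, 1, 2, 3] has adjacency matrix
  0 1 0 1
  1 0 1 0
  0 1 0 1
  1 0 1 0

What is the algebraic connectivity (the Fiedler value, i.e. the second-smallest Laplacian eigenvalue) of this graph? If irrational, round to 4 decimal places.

Each diagonal entry of L is the vertex degree and each off-diagonal entry is -1 where an edge is present, 0 otherwise; in the order [0, 1, 2, 3] the diagonal is [2, 2, 2, 2]. The sorted Laplacian eigenvalues are [0, 2, 2, 4]; the algebraic connectivity is the second entry, 2. By the matrix-tree theorem the graph has (1/4) * product of the nonzero eigenvalues = 4 spanning trees.

2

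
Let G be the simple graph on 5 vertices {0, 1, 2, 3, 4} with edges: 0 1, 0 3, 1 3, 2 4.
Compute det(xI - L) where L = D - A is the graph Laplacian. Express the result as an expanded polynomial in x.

With the vertex order [0, 1, 2, 3, 4], the degrees are [2, 2, 1, 2, 1], giving D = diag(2, 2, 1, 2, 1) and L = D - A. The eigenvalues of L are [0, 0, 2, 3, 3]; the characteristic polynomial is the product of (x - lambda_i), which multiplies out to x^5 - 8x^4 + 21x^3 - 18x^2. The constant term is 0 because L is singular (the all-ones vector lies in its kernel). The eigenvalues sum to 8, which equals trace(L) = 2|E|.

x^5 - 8x^4 + 21x^3 - 18x^2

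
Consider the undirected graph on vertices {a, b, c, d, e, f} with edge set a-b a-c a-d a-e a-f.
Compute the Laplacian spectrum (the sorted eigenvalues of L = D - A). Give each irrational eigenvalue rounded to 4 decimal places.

[0, 1, 1, 1, 1, 6]

With the vertex order [a, b, c, d, e, f], the degrees are [5, 1, 1, 1, 1, 1], giving D = diag(5, 1, 1, 1, 1, 1) and L = D - A. The multiplicity of 0 as a Laplacian eigenvalue equals the number of connected components. The largest eigenvalue, 6, is at most the vertex count 6.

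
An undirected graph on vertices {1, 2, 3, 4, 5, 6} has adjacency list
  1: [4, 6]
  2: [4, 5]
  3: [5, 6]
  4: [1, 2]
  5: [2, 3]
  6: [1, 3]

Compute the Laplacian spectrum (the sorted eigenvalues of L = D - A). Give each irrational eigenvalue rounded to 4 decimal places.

[0, 1, 1, 3, 3, 4]

Reading degrees in the order [1, 2, 3, 4, 5, 6] gives [2, 2, 2, 2, 2, 2]; set D = diag(2, 2, 2, 2, 2, 2) and form L = D - A. Diagonalising L (or applying a numerical eigensolver to the 6x6 matrix) gives the spectrum above.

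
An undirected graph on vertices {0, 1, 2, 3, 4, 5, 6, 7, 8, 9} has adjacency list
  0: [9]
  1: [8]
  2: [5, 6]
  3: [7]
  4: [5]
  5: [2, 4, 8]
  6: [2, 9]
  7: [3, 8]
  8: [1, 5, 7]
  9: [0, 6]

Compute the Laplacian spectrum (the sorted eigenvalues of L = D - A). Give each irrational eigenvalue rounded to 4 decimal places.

Reading degrees in the order [0, 1, 2, 3, 4, 5, 6, 7, 8, 9] gives [1, 1, 2, 1, 1, 3, 2, 2, 3, 2]; set D = diag(1, 1, 2, 1, 1, 3, 2, 2, 3, 2) and form L = D - A. L is symmetric positive semidefinite, so every eigenvalue is real and nonnegative. The single zero eigenvalue shows the graph is connected. The largest eigenvalue, 4.6978, is at most the vertex count 10.

[0, 0.1398, 0.4249, 0.6932, 1, 2, 2.2574, 3.1456, 3.6414, 4.6978]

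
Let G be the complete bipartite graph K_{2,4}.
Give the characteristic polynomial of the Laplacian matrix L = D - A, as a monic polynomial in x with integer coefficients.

The graph has 6 vertices and degree multiset [4, 4, 2, 2, 2, 2]; D is the diagonal matrix of degrees and L = D - A. L has integer entries, so p(x) = det(xI - L) has integer coefficients. Expanding the determinant yields x^6 - 16x^5 + 96x^4 - 272x^3 + 368x^2 - 192x. Since p(0) = det(-L) = 0, x divides p(x).

x^6 - 16x^5 + 96x^4 - 272x^3 + 368x^2 - 192x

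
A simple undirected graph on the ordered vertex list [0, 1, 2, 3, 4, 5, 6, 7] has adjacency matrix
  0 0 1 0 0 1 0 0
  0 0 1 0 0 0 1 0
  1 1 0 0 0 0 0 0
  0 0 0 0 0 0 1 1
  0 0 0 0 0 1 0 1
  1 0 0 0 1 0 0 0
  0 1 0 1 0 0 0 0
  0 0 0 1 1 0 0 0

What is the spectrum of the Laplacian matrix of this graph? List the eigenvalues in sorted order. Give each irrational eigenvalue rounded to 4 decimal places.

Each diagonal entry of L is the vertex degree and each off-diagonal entry is -1 where an edge is present, 0 otherwise; in the order [0, 1, 2, 3, 4, 5, 6, 7] the diagonal is [2, 2, 2, 2, 2, 2, 2, 2]. The multiplicity of 0 as a Laplacian eigenvalue equals the number of connected components. There is one zero in the spectrum, matching the 1 component. The largest eigenvalue, 4, is at most the vertex count 8.

[0, 0.5858, 0.5858, 2, 2, 3.4142, 3.4142, 4]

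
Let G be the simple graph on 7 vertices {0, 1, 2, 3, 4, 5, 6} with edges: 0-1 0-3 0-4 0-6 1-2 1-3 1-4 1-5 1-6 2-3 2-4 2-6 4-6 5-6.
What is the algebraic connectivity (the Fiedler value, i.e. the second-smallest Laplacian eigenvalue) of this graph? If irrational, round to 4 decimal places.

1.8929

With the vertex order [0, 1, 2, 3, 4, 5, 6], the degrees are [4, 6, 4, 3, 4, 2, 5], giving D = diag(4, 6, 4, 3, 4, 2, 5) and L = D - A. Computing the eigenvalues of L and sorting gives [0, 1.8929, 3.2123, 4, 5.5262, 6.3686, 7]. The Fiedler value lambda_2 = 1.8929 is strictly positive, so the graph is connected. The largest eigenvalue, 7, is at most the vertex count 7.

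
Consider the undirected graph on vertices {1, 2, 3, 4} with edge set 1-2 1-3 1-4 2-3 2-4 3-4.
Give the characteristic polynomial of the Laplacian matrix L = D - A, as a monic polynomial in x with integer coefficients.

x^4 - 12x^3 + 48x^2 - 64x

With the vertex order [1, 2, 3, 4], the degrees are [3, 3, 3, 3], giving D = diag(3, 3, 3, 3) and L = D - A. L has integer entries, so p(x) = det(xI - L) has integer coefficients. Expanding the determinant yields x^4 - 12x^3 + 48x^2 - 64x. The coefficient of x^3 equals -trace(L) = -12, matching the sum of degrees. There is one zero in the spectrum, matching the 1 component. The largest eigenvalue, 4, is at most the vertex count 4.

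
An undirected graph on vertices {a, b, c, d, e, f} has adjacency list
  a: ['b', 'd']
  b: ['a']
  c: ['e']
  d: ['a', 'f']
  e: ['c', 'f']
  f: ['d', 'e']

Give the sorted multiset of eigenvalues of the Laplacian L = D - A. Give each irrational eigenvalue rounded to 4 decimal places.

Reading degrees in the order [a, b, c, d, e, f] gives [2, 1, 1, 2, 2, 2]; set D = diag(2, 1, 1, 2, 2, 2) and form L = D - A. The multiplicity of 0 as a Laplacian eigenvalue equals the number of connected components. The single zero eigenvalue shows the graph is connected. The eigenvalues sum to 10, which equals trace(L) = 2|E|. The largest eigenvalue, 3.7321, is at most the vertex count 6.

[0, 0.2679, 1, 2, 3, 3.7321]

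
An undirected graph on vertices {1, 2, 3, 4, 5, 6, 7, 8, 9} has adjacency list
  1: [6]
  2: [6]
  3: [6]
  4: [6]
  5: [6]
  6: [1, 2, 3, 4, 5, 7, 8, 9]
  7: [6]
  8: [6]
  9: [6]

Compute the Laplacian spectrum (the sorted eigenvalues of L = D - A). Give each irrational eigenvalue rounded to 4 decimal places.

[0, 1, 1, 1, 1, 1, 1, 1, 9]

Each diagonal entry of L is the vertex degree and each off-diagonal entry is -1 where an edge is present, 0 otherwise; in the order [1, 2, 3, 4, 5, 6, 7, 8, 9] the diagonal is [1, 1, 1, 1, 1, 8, 1, 1, 1]. The multiplicity of 0 as a Laplacian eigenvalue equals the number of connected components. The eigenvalues sum to 16, which equals trace(L) = 2|E|. By the matrix-tree theorem the graph has (1/9) * product of the nonzero eigenvalues = 1 spanning tree.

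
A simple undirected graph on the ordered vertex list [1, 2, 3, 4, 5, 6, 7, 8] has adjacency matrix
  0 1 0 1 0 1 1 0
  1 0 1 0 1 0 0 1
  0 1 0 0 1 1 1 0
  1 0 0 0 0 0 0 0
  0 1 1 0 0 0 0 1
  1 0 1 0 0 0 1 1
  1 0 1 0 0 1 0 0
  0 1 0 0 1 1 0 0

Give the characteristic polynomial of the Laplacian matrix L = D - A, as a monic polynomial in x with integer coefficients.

Reading degrees in the order [1, 2, 3, 4, 5, 6, 7, 8] gives [4, 4, 4, 1, 3, 4, 3, 3]; set D = diag(4, 4, 4, 1, 3, 4, 3, 3) and form L = D - A. Computing det(xI - L) by cofactor expansion (or equivalently via sum-over-permutations) gives x^8 - 26x^7 + 279x^6 - 1592x^5 + 5169x^4 - 9414x^3 + 8698x^2 - 3016x. Since p(0) = det(-L) = 0, x divides p(x).

x^8 - 26x^7 + 279x^6 - 1592x^5 + 5169x^4 - 9414x^3 + 8698x^2 - 3016x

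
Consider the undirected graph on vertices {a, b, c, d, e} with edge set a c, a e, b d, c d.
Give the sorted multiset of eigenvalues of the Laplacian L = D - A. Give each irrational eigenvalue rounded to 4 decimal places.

[0, 0.3820, 1.3820, 2.6180, 3.6180]

Reading degrees in the order [a, b, c, d, e] gives [2, 1, 2, 2, 1]; set D = diag(2, 1, 2, 2, 1) and form L = D - A. The multiplicity of 0 as a Laplacian eigenvalue equals the number of connected components.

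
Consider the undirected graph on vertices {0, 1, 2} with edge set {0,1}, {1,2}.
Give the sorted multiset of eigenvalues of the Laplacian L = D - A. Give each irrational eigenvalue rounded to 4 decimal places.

With the vertex order [0, 1, 2], the degrees are [1, 2, 1], giving D = diag(1, 2, 1) and L = D - A. Diagonalising L (or applying a numerical eigensolver to the 3x3 matrix) gives the spectrum above. The largest eigenvalue, 3, is at most the vertex count 3.

[0, 1, 3]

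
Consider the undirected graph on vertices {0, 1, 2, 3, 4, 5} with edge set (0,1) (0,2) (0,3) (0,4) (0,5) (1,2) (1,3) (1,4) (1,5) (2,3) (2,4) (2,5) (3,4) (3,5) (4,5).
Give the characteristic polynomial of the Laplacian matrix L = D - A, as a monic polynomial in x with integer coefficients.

x^6 - 30x^5 + 360x^4 - 2160x^3 + 6480x^2 - 7776x

Each diagonal entry of L is the vertex degree and each off-diagonal entry is -1 where an edge is present, 0 otherwise; in the order [0, 1, 2, 3, 4, 5] the diagonal is [5, 5, 5, 5, 5, 5]. The eigenvalues of L are [0, 6, 6, 6, 6, 6]; the characteristic polynomial is the product of (x - lambda_i), which multiplies out to x^6 - 30x^5 + 360x^4 - 2160x^3 + 6480x^2 - 7776x. Since p(0) = det(-L) = 0, x divides p(x). There is one zero in the spectrum, matching the 1 component. By the matrix-tree theorem the graph has (1/6) * product of the nonzero eigenvalues = 1296 spanning trees.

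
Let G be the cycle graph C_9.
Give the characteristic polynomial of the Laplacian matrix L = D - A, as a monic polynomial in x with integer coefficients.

x^9 - 18x^8 + 135x^7 - 546x^6 + 1287x^5 - 1782x^4 + 1386x^3 - 540x^2 + 81x

The graph has 9 vertices and degree multiset [2, 2, 2, 2, 2, 2, 2, 2, 2]; D is the diagonal matrix of degrees and L = D - A. Computing det(xI - L) by cofactor expansion (or equivalently via sum-over-permutations) gives x^9 - 18x^8 + 135x^7 - 546x^6 + 1287x^5 - 1782x^4 + 1386x^3 - 540x^2 + 81x. Since p(0) = det(-L) = 0, x divides p(x). The largest eigenvalue, 3.8794, is at most the vertex count 9.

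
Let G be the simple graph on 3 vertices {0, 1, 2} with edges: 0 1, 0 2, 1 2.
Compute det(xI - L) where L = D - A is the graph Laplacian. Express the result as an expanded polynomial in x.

With the vertex order [0, 1, 2], the degrees are [2, 2, 2], giving D = diag(2, 2, 2) and L = D - A. Computing det(xI - L) by cofactor expansion (or equivalently via sum-over-permutations) gives x^3 - 6x^2 + 9x. The constant term is 0 because L is singular (the all-ones vector lies in its kernel). There is one zero in the spectrum, matching the 1 component.

x^3 - 6x^2 + 9x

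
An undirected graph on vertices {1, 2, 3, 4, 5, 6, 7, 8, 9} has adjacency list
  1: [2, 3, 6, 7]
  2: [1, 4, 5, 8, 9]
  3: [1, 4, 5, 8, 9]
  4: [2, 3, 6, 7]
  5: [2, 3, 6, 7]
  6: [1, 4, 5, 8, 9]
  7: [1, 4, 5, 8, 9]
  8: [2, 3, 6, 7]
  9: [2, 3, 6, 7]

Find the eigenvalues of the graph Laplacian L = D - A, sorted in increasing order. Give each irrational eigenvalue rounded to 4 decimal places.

[0, 4, 4, 4, 4, 5, 5, 5, 9]

Each diagonal entry of L is the vertex degree and each off-diagonal entry is -1 where an edge is present, 0 otherwise; in the order [1, 2, 3, 4, 5, 6, 7, 8, 9] the diagonal is [4, 5, 5, 4, 4, 5, 5, 4, 4]. The multiplicity of 0 as a Laplacian eigenvalue equals the number of connected components. The eigenvalues sum to 40, which equals trace(L) = 2|E|.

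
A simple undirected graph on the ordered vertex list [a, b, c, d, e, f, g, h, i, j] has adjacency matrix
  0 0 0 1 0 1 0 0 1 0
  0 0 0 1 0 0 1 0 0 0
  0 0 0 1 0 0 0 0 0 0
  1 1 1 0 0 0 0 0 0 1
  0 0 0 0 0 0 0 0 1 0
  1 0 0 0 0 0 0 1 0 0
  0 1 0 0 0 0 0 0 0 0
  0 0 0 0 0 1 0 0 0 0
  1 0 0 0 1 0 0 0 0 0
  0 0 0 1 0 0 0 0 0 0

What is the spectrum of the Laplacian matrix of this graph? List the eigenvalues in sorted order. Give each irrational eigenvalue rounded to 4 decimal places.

[0, 0.2206, 0.3820, 0.5548, 1, 1.6771, 2.4011, 2.6180, 3.7871, 5.3595]

Reading degrees in the order [a, b, c, d, e, f, g, h, i, j] gives [3, 2, 1, 4, 1, 2, 1, 1, 2, 1]; set D = diag(3, 2, 1, 4, 1, 2, 1, 1, 2, 1) and form L = D - A. Since every row of L sums to 0, the all-ones vector is in the kernel and 0 is an eigenvalue. The single zero eigenvalue shows the graph is connected. By the matrix-tree theorem the graph has (1/10) * product of the nonzero eigenvalues = 1 spanning tree. The largest eigenvalue, 5.3595, is at most the vertex count 10.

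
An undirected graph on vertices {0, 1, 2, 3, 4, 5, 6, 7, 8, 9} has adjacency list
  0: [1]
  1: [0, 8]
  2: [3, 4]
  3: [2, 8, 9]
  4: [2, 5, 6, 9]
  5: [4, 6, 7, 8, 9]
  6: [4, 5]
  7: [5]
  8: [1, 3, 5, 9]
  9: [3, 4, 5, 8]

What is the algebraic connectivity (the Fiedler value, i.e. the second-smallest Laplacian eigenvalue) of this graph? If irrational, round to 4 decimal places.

0.3690

Reading degrees in the order [0, 1, 2, 3, 4, 5, 6, 7, 8, 9] gives [1, 2, 2, 3, 4, 5, 2, 1, 4, 4]; set D = diag(1, 2, 2, 3, 4, 5, 2, 1, 4, 4) and form L = D - A. Computing the eigenvalues of L and sorting gives [0, 0.3690, 0.8741, 1.5366, 1.9569, 2.7198, 3.6451, 4.8786, 5.7054, 6.3145]. The Fiedler value lambda_2 = 0.3690 is strictly positive, so the graph is connected. The largest eigenvalue, 6.3145, is at most the vertex count 10.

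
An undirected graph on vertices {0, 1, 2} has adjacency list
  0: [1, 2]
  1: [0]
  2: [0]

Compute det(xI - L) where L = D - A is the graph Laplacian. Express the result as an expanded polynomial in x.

Reading degrees in the order [0, 1, 2] gives [2, 1, 1]; set D = diag(2, 1, 1) and form L = D - A. The eigenvalues of L are [0, 1, 3]; the characteristic polynomial is the product of (x - lambda_i), which multiplies out to x^3 - 4x^2 + 3x. Since p(0) = det(-L) = 0, x divides p(x). The largest eigenvalue, 3, is at most the vertex count 3.

x^3 - 4x^2 + 3x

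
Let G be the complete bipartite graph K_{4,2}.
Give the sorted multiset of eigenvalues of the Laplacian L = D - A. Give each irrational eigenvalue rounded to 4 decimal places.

[0, 2, 2, 2, 4, 6]

The graph has 6 vertices and degree multiset [4, 4, 2, 2, 2, 2]; D is the diagonal matrix of degrees and L = D - A. L is symmetric positive semidefinite, so every eigenvalue is real and nonnegative. The single zero eigenvalue shows the graph is connected. There is one zero in the spectrum, matching the 1 component. The largest eigenvalue, 6, is at most the vertex count 6.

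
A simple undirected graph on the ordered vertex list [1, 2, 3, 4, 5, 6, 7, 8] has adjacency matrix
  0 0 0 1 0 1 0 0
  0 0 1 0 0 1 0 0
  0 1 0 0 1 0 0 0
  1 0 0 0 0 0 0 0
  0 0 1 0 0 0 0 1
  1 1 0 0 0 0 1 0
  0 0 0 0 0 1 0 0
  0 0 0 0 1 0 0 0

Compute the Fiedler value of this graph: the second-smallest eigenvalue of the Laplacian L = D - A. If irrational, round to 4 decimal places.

Each diagonal entry of L is the vertex degree and each off-diagonal entry is -1 where an edge is present, 0 otherwise; in the order [1, 2, 3, 4, 5, 6, 7, 8] the diagonal is [2, 2, 2, 1, 2, 3, 1, 1]. The sorted Laplacian eigenvalues are [0, 0.1864, 0.5858, 1, 2, 2.4707, 3.4142, 4.3429]; the algebraic connectivity is the second entry, 0.1864. The eigenvalues sum to 14, which equals trace(L) = 2|E|. By the matrix-tree theorem the graph has (1/8) * product of the nonzero eigenvalues = 1 spanning tree.

0.1864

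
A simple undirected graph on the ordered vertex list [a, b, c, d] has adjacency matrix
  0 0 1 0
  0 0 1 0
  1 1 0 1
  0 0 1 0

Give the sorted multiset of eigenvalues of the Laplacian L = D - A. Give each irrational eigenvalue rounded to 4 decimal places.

Reading degrees in the order [a, b, c, d] gives [1, 1, 3, 1]; set D = diag(1, 1, 3, 1) and form L = D - A. Since every row of L sums to 0, the all-ones vector is in the kernel and 0 is an eigenvalue. The single zero eigenvalue shows the graph is connected. There is one zero in the spectrum, matching the 1 component.

[0, 1, 1, 4]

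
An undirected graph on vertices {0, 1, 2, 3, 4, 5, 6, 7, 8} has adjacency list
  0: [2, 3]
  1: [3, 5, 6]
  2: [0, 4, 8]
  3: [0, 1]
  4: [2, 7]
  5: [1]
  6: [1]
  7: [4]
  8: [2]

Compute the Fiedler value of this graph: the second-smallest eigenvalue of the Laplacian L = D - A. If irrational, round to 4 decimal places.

0.1538

Reading degrees in the order [0, 1, 2, 3, 4, 5, 6, 7, 8] gives [2, 3, 3, 2, 2, 1, 1, 1, 1]; set D = diag(2, 3, 3, 2, 2, 1, 1, 1, 1) and form L = D - A. The sorted Laplacian eigenvalues are [0, 0.1538, 0.5764, 1, 1, 2.1128, 2.6757, 4.0748, 4.4065]; the algebraic connectivity is the second entry, 0.1538. By the matrix-tree theorem the graph has (1/9) * product of the nonzero eigenvalues = 1 spanning tree.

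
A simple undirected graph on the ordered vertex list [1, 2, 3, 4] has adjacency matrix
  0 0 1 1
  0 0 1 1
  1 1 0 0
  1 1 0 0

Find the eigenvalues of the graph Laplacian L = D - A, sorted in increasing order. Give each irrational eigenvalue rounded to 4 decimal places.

Reading degrees in the order [1, 2, 3, 4] gives [2, 2, 2, 2]; set D = diag(2, 2, 2, 2) and form L = D - A. The multiplicity of 0 as a Laplacian eigenvalue equals the number of connected components. The single zero eigenvalue shows the graph is connected. There is one zero in the spectrum, matching the 1 component. By the matrix-tree theorem the graph has (1/4) * product of the nonzero eigenvalues = 4 spanning trees.

[0, 2, 2, 4]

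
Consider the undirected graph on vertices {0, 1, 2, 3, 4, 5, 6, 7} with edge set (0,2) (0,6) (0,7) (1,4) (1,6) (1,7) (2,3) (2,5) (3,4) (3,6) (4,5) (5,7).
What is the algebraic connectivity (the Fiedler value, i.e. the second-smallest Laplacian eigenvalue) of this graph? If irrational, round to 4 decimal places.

Reading degrees in the order [0, 1, 2, 3, 4, 5, 6, 7] gives [3, 3, 3, 3, 3, 3, 3, 3]; set D = diag(3, 3, 3, 3, 3, 3, 3, 3) and form L = D - A. Computing the eigenvalues of L and sorting gives [0, 2, 2, 2, 4, 4, 4, 6]. The Fiedler value lambda_2 = 2 is strictly positive, so the graph is connected. There is one zero in the spectrum, matching the 1 component.

2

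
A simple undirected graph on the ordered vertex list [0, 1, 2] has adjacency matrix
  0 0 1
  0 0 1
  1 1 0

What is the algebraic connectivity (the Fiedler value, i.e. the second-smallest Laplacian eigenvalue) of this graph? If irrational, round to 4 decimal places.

1

Reading degrees in the order [0, 1, 2] gives [1, 1, 2]; set D = diag(1, 1, 2) and form L = D - A. Computing the eigenvalues of L and sorting gives [0, 1, 3]. The Fiedler value lambda_2 = 1 is strictly positive, so the graph is connected. There is one zero in the spectrum, matching the 1 component.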